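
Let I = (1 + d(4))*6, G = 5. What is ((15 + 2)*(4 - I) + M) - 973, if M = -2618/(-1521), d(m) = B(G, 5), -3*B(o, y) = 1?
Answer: -1477315/1521 ≈ -971.28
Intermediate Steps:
B(o, y) = -⅓ (B(o, y) = -⅓*1 = -⅓)
d(m) = -⅓
I = 4 (I = (1 - ⅓)*6 = (⅔)*6 = 4)
M = 2618/1521 (M = -2618*(-1/1521) = 2618/1521 ≈ 1.7212)
((15 + 2)*(4 - I) + M) - 973 = ((15 + 2)*(4 - 1*4) + 2618/1521) - 973 = (17*(4 - 4) + 2618/1521) - 973 = (17*0 + 2618/1521) - 973 = (0 + 2618/1521) - 973 = 2618/1521 - 973 = -1477315/1521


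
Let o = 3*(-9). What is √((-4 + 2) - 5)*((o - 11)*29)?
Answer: -1102*I*√7 ≈ -2915.6*I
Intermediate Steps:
o = -27
√((-4 + 2) - 5)*((o - 11)*29) = √((-4 + 2) - 5)*((-27 - 11)*29) = √(-2 - 5)*(-38*29) = √(-7)*(-1102) = (I*√7)*(-1102) = -1102*I*√7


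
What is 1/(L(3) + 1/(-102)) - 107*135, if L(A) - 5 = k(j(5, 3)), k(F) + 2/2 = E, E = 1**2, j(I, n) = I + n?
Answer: -7352403/509 ≈ -14445.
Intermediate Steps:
E = 1
k(F) = 0 (k(F) = -1 + 1 = 0)
L(A) = 5 (L(A) = 5 + 0 = 5)
1/(L(3) + 1/(-102)) - 107*135 = 1/(5 + 1/(-102)) - 107*135 = 1/(5 - 1/102) - 14445 = 1/(509/102) - 14445 = 102/509 - 14445 = -7352403/509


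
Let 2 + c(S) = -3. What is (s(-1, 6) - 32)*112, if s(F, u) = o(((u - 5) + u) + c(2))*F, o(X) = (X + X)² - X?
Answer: -5152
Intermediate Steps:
c(S) = -5 (c(S) = -2 - 3 = -5)
o(X) = -X + 4*X² (o(X) = (2*X)² - X = 4*X² - X = -X + 4*X²)
s(F, u) = F*(-41 + 8*u)*(-10 + 2*u) (s(F, u) = ((((u - 5) + u) - 5)*(-1 + 4*(((u - 5) + u) - 5)))*F = ((((-5 + u) + u) - 5)*(-1 + 4*(((-5 + u) + u) - 5)))*F = (((-5 + 2*u) - 5)*(-1 + 4*((-5 + 2*u) - 5)))*F = ((-10 + 2*u)*(-1 + 4*(-10 + 2*u)))*F = ((-10 + 2*u)*(-1 + (-40 + 8*u)))*F = ((-10 + 2*u)*(-41 + 8*u))*F = ((-41 + 8*u)*(-10 + 2*u))*F = F*(-41 + 8*u)*(-10 + 2*u))
(s(-1, 6) - 32)*112 = (2*(-1)*(-41 + 8*6)*(-5 + 6) - 32)*112 = (2*(-1)*(-41 + 48)*1 - 32)*112 = (2*(-1)*7*1 - 32)*112 = (-14 - 32)*112 = -46*112 = -5152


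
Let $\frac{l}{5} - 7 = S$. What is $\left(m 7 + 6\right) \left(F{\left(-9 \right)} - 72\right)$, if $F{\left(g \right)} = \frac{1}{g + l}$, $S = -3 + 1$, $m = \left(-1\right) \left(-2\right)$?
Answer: $- \frac{5755}{4} \approx -1438.8$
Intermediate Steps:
$m = 2$
$S = -2$
$l = 25$ ($l = 35 + 5 \left(-2\right) = 35 - 10 = 25$)
$F{\left(g \right)} = \frac{1}{25 + g}$ ($F{\left(g \right)} = \frac{1}{g + 25} = \frac{1}{25 + g}$)
$\left(m 7 + 6\right) \left(F{\left(-9 \right)} - 72\right) = \left(2 \cdot 7 + 6\right) \left(\frac{1}{25 - 9} - 72\right) = \left(14 + 6\right) \left(\frac{1}{16} - 72\right) = 20 \left(\frac{1}{16} - 72\right) = 20 \left(- \frac{1151}{16}\right) = - \frac{5755}{4}$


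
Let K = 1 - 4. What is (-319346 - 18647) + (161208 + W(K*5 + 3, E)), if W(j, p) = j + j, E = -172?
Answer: -176809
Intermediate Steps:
K = -3
W(j, p) = 2*j
(-319346 - 18647) + (161208 + W(K*5 + 3, E)) = (-319346 - 18647) + (161208 + 2*(-3*5 + 3)) = -337993 + (161208 + 2*(-15 + 3)) = -337993 + (161208 + 2*(-12)) = -337993 + (161208 - 24) = -337993 + 161184 = -176809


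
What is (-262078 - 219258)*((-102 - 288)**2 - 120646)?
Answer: -15139942544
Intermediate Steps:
(-262078 - 219258)*((-102 - 288)**2 - 120646) = -481336*((-390)**2 - 120646) = -481336*(152100 - 120646) = -481336*31454 = -15139942544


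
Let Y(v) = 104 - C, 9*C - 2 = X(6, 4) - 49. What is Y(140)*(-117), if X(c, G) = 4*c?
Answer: -12467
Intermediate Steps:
C = -23/9 (C = 2/9 + (4*6 - 49)/9 = 2/9 + (24 - 49)/9 = 2/9 + (1/9)*(-25) = 2/9 - 25/9 = -23/9 ≈ -2.5556)
Y(v) = 959/9 (Y(v) = 104 - 1*(-23/9) = 104 + 23/9 = 959/9)
Y(140)*(-117) = (959/9)*(-117) = -12467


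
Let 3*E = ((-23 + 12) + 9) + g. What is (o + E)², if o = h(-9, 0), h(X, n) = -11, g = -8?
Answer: 1849/9 ≈ 205.44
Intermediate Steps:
o = -11
E = -10/3 (E = (((-23 + 12) + 9) - 8)/3 = ((-11 + 9) - 8)/3 = (-2 - 8)/3 = (⅓)*(-10) = -10/3 ≈ -3.3333)
(o + E)² = (-11 - 10/3)² = (-43/3)² = 1849/9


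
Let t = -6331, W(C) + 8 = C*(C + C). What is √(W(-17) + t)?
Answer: I*√5761 ≈ 75.901*I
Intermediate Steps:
W(C) = -8 + 2*C² (W(C) = -8 + C*(C + C) = -8 + C*(2*C) = -8 + 2*C²)
√(W(-17) + t) = √((-8 + 2*(-17)²) - 6331) = √((-8 + 2*289) - 6331) = √((-8 + 578) - 6331) = √(570 - 6331) = √(-5761) = I*√5761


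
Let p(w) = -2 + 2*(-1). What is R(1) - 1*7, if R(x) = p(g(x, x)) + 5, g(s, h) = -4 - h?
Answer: -6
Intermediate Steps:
p(w) = -4 (p(w) = -2 - 2 = -4)
R(x) = 1 (R(x) = -4 + 5 = 1)
R(1) - 1*7 = 1 - 1*7 = 1 - 7 = -6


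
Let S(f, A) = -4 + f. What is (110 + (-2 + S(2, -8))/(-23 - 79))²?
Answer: 31494544/2601 ≈ 12109.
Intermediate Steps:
(110 + (-2 + S(2, -8))/(-23 - 79))² = (110 + (-2 + (-4 + 2))/(-23 - 79))² = (110 + (-2 - 2)/(-102))² = (110 - 4*(-1/102))² = (110 + 2/51)² = (5612/51)² = 31494544/2601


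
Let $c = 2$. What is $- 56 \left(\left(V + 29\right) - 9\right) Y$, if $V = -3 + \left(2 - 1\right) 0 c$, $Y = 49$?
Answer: $-46648$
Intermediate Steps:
$V = -3$ ($V = -3 + \left(2 - 1\right) 0 \cdot 2 = -3 + 1 \cdot 0 \cdot 2 = -3 + 0 \cdot 2 = -3 + 0 = -3$)
$- 56 \left(\left(V + 29\right) - 9\right) Y = - 56 \left(\left(-3 + 29\right) - 9\right) 49 = - 56 \left(26 - 9\right) 49 = - 56 \cdot 17 \cdot 49 = - 952 \cdot 49 = \left(-1\right) 46648 = -46648$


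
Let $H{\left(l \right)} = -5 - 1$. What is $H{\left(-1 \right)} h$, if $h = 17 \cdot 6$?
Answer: $-612$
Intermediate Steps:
$H{\left(l \right)} = -6$ ($H{\left(l \right)} = -5 - 1 = -6$)
$h = 102$
$H{\left(-1 \right)} h = \left(-6\right) 102 = -612$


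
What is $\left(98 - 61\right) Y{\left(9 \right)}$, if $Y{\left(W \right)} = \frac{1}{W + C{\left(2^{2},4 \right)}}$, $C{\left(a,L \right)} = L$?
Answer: $\frac{37}{13} \approx 2.8462$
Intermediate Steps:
$Y{\left(W \right)} = \frac{1}{4 + W}$ ($Y{\left(W \right)} = \frac{1}{W + 4} = \frac{1}{4 + W}$)
$\left(98 - 61\right) Y{\left(9 \right)} = \frac{98 - 61}{4 + 9} = \frac{37}{13}$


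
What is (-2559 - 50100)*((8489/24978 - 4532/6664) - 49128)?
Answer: 8971315121017758/3467779 ≈ 2.5870e+9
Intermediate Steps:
(-2559 - 50100)*((8489/24978 - 4532/6664) - 49128) = -52659*((8489*(1/24978) - 4532*1/6664) - 49128) = -52659*((8489/24978 - 1133/1666) - 49128) = -52659*(-3539350/10403337 - 49128) = -52659*(-511098679486/10403337) = 8971315121017758/3467779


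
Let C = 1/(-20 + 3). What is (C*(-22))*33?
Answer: 726/17 ≈ 42.706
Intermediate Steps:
C = -1/17 (C = 1/(-17) = -1/17 ≈ -0.058824)
(C*(-22))*33 = -1/17*(-22)*33 = (22/17)*33 = 726/17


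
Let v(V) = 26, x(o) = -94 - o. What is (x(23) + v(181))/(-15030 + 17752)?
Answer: -91/2722 ≈ -0.033431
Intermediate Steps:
(x(23) + v(181))/(-15030 + 17752) = ((-94 - 1*23) + 26)/(-15030 + 17752) = ((-94 - 23) + 26)/2722 = (-117 + 26)*(1/2722) = -91*1/2722 = -91/2722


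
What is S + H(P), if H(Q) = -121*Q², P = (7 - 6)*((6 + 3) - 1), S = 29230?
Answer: 21486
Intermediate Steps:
P = 8 (P = 1*(9 - 1) = 1*8 = 8)
S + H(P) = 29230 - 121*8² = 29230 - 121*64 = 29230 - 7744 = 21486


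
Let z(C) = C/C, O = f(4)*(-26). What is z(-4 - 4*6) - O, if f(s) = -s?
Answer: -103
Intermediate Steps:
O = 104 (O = -1*4*(-26) = -4*(-26) = 104)
z(C) = 1
z(-4 - 4*6) - O = 1 - 1*104 = 1 - 104 = -103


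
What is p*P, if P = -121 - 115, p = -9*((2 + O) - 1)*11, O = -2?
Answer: -23364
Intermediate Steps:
p = 99 (p = -9*((2 - 2) - 1)*11 = -9*(0 - 1)*11 = -9*(-1)*11 = 9*11 = 99)
P = -236
p*P = 99*(-236) = -23364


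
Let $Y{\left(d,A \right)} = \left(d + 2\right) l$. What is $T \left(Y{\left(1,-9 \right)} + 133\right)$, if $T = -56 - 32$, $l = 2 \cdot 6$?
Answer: $-14872$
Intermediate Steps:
$l = 12$
$Y{\left(d,A \right)} = 24 + 12 d$ ($Y{\left(d,A \right)} = \left(d + 2\right) 12 = \left(2 + d\right) 12 = 24 + 12 d$)
$T = -88$
$T \left(Y{\left(1,-9 \right)} + 133\right) = - 88 \left(\left(24 + 12 \cdot 1\right) + 133\right) = - 88 \left(\left(24 + 12\right) + 133\right) = - 88 \left(36 + 133\right) = \left(-88\right) 169 = -14872$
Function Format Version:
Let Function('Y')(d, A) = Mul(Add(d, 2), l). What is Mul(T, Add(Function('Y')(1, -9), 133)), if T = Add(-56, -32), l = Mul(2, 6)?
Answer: -14872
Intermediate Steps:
l = 12
Function('Y')(d, A) = Add(24, Mul(12, d)) (Function('Y')(d, A) = Mul(Add(d, 2), 12) = Mul(Add(2, d), 12) = Add(24, Mul(12, d)))
T = -88
Mul(T, Add(Function('Y')(1, -9), 133)) = Mul(-88, Add(Add(24, Mul(12, 1)), 133)) = Mul(-88, Add(Add(24, 12), 133)) = Mul(-88, Add(36, 133)) = Mul(-88, 169) = -14872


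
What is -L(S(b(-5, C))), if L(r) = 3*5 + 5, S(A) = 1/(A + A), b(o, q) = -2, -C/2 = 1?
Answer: -20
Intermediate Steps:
C = -2 (C = -2*1 = -2)
S(A) = 1/(2*A)
L(r) = 20 (L(r) = 15 + 5 = 20)
-L(S(b(-5, C))) = -1*20 = -20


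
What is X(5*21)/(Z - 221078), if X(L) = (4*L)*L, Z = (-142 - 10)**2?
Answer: -3150/14141 ≈ -0.22276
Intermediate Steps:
Z = 23104 (Z = (-152)**2 = 23104)
X(L) = 4*L**2
X(5*21)/(Z - 221078) = (4*(5*21)**2)/(23104 - 221078) = (4*105**2)/(-197974) = (4*11025)*(-1/197974) = 44100*(-1/197974) = -3150/14141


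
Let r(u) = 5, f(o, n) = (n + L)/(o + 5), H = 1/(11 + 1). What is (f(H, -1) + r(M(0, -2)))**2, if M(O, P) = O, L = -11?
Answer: 25921/3721 ≈ 6.9661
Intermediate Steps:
H = 1/12 ≈ 0.083333
f(o, n) = (-11 + n)/(5 + o) (f(o, n) = (n - 11)/(o + 5) = (-11 + n)/(5 + o))
(f(H, -1) + r(M(0, -2)))**2 = ((-11 - 1)/(5 + 1/12) + 5)**2 = (-12/(61/12) + 5)**2 = ((12/61)*(-12) + 5)**2 = (-144/61 + 5)**2 = (161/61)**2 = 25921/3721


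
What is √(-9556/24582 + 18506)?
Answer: 2*√698904571047/12291 ≈ 136.04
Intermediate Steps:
√(-9556/24582 + 18506) = √(-9556*1/24582 + 18506) = √(-4778/12291 + 18506) = √(227452468/12291) = 2*√698904571047/12291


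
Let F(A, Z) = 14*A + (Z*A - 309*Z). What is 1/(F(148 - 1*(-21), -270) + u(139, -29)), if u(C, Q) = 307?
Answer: 1/40473 ≈ 2.4708e-5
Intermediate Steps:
F(A, Z) = -309*Z + 14*A + A*Z (F(A, Z) = 14*A + (A*Z - 309*Z) = 14*A + (-309*Z + A*Z) = -309*Z + 14*A + A*Z)
1/(F(148 - 1*(-21), -270) + u(139, -29)) = 1/((-309*(-270) + 14*(148 - 1*(-21)) + (148 - 1*(-21))*(-270)) + 307) = 1/((83430 + 14*(148 + 21) + (148 + 21)*(-270)) + 307) = 1/((83430 + 14*169 + 169*(-270)) + 307) = 1/((83430 + 2366 - 45630) + 307) = 1/(40166 + 307) = 1/40473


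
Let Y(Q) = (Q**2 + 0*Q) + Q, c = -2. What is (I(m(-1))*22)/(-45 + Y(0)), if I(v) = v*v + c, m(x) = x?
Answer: 22/45 ≈ 0.48889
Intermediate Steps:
I(v) = -2 + v**2 (I(v) = v*v - 2 = v**2 - 2 = -2 + v**2)
Y(Q) = Q + Q**2 (Y(Q) = (Q**2 + 0) + Q = Q**2 + Q = Q + Q**2)
(I(m(-1))*22)/(-45 + Y(0)) = ((-2 + (-1)**2)*22)/(-45 + 0*(1 + 0)) = ((-2 + 1)*22)/(-45 + 0*1) = (-1*22)/(-45 + 0) = -22/(-45) = -22*(-1/45) = 22/45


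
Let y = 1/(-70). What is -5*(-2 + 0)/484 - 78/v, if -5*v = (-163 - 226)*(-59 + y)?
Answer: 4880465/129628026 ≈ 0.037650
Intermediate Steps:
y = -1/70 ≈ -0.014286
v = -1606959/350 (v = -(-163 - 226)*(-59 - 1/70)/5 = -(-389)*(-4131)/(5*70) = -1/5*1606959/70 = -1606959/350 ≈ -4591.3)
-5*(-2 + 0)/484 - 78/v = -5*(-2 + 0)/484 - 78/(-1606959/350) = -5*(-2)*(1/484) - 78*(-350/1606959) = 10*(1/484) + 9100/535653 = 5/242 + 9100/535653 = 4880465/129628026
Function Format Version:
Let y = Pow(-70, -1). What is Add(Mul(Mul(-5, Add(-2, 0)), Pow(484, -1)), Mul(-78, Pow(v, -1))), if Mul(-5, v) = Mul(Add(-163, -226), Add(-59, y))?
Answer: Rational(4880465, 129628026) ≈ 0.037650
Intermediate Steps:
y = Rational(-1, 70) ≈ -0.014286
v = Rational(-1606959, 350) (v = Mul(Rational(-1, 5), Mul(Add(-163, -226), Add(-59, Rational(-1, 70)))) = Mul(Rational(-1, 5), Mul(-389, Rational(-4131, 70))) = Mul(Rational(-1, 5), Rational(1606959, 70)) = Rational(-1606959, 350) ≈ -4591.3)
Add(Mul(Mul(-5, Add(-2, 0)), Pow(484, -1)), Mul(-78, Pow(v, -1))) = Add(Mul(Mul(-5, Add(-2, 0)), Pow(484, -1)), Mul(-78, Pow(Rational(-1606959, 350), -1))) = Add(Mul(Mul(-5, -2), Rational(1, 484)), Mul(-78, Rational(-350, 1606959))) = Add(Mul(10, Rational(1, 484)), Rational(9100, 535653)) = Add(Rational(5, 242), Rational(9100, 535653)) = Rational(4880465, 129628026)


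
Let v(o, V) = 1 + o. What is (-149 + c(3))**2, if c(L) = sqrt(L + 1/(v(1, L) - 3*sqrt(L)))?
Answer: (149 - sqrt(-7 + 9*sqrt(3))/sqrt(-2 + 3*sqrt(3)))**2 ≈ 21715.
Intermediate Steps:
c(L) = sqrt(L + 1/(2 - 3*sqrt(L))) (c(L) = sqrt(L + 1/((1 + 1) - 3*sqrt(L))) = sqrt(L + 1/(2 - 3*sqrt(L))))
(-149 + c(3))**2 = (-149 + sqrt((-1 + 3*(-2 + 3*sqrt(3)))/(-2 + 3*sqrt(3))))**2 = (-149 + sqrt((-1 + (-6 + 9*sqrt(3)))/(-2 + 3*sqrt(3))))**2 = (-149 + sqrt((-7 + 9*sqrt(3))/(-2 + 3*sqrt(3))))**2 = (-149 + sqrt(-7 + 9*sqrt(3))/sqrt(-2 + 3*sqrt(3)))**2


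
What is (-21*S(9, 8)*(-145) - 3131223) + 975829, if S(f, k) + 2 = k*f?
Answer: -1942244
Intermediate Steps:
S(f, k) = -2 + f*k (S(f, k) = -2 + k*f = -2 + f*k)
(-21*S(9, 8)*(-145) - 3131223) + 975829 = (-21*(-2 + 9*8)*(-145) - 3131223) + 975829 = (-21*(-2 + 72)*(-145) - 3131223) + 975829 = (-21*70*(-145) - 3131223) + 975829 = (-1470*(-145) - 3131223) + 975829 = (213150 - 3131223) + 975829 = -2918073 + 975829 = -1942244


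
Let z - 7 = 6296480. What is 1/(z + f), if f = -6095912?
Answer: 1/200575 ≈ 4.9857e-6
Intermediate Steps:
z = 6296487 (z = 7 + 6296480 = 6296487)
1/(z + f) = 1/(6296487 - 6095912) = 1/200575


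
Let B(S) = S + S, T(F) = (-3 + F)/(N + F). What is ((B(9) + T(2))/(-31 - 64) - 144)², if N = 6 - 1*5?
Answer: 1688634649/81225 ≈ 20790.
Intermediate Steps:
N = 1 (N = 6 - 5 = 1)
T(F) = (-3 + F)/(1 + F)
B(S) = 2*S
((B(9) + T(2))/(-31 - 64) - 144)² = ((2*9 + (-3 + 2)/(1 + 2))/(-31 - 64) - 144)² = ((18 - 1/3)/(-95) - 144)² = ((18 + (⅓)*(-1))*(-1/95) - 144)² = ((18 - ⅓)*(-1/95) - 144)² = ((53/3)*(-1/95) - 144)² = (-53/285 - 144)² = (-41093/285)² = 1688634649/81225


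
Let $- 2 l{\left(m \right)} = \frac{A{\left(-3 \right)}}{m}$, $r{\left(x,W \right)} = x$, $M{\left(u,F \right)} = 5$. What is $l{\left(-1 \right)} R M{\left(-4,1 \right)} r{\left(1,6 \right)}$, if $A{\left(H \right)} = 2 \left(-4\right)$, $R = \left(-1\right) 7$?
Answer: $140$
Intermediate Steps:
$R = -7$
$A{\left(H \right)} = -8$
$l{\left(m \right)} = \frac{4}{m}$ ($l{\left(m \right)} = - \frac{\left(-8\right) \frac{1}{m}}{2} = \frac{4}{m}$)
$l{\left(-1 \right)} R M{\left(-4,1 \right)} r{\left(1,6 \right)} = \frac{4}{-1} \left(-7\right) 5 \cdot 1 = 4 \left(-1\right) \left(-7\right) 5 \cdot 1 = \left(-4\right) \left(-7\right) 5 \cdot 1 = 28 \cdot 5 \cdot 1 = 140 \cdot 1 = 140$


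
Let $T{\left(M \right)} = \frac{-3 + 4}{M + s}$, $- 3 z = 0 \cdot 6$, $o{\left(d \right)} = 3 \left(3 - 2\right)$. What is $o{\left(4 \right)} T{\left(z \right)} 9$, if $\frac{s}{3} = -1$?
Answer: $-9$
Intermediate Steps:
$s = -3$ ($s = 3 \left(-1\right) = -3$)
$o{\left(d \right)} = 3$ ($o{\left(d \right)} = 3 \cdot 1 = 3$)
$z = 0$ ($z = - \frac{0 \cdot 6}{3} = \left(- \frac{1}{3}\right) 0 = 0$)
$T{\left(M \right)} = \frac{1}{-3 + M}$ ($T{\left(M \right)} = \frac{-3 + 4}{M - 3} = 1 \frac{1}{-3 + M} = \frac{1}{-3 + M}$)
$o{\left(4 \right)} T{\left(z \right)} 9 = \frac{3}{-3 + 0} \cdot 9 = \frac{3}{-3} \cdot 9 = 3 \left(- \frac{1}{3}\right) 9 = \left(-1\right) 9 = -9$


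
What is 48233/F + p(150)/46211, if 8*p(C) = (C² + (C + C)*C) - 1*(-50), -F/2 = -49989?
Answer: 6146168801/9240166716 ≈ 0.66516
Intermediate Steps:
F = 99978 (F = -2*(-49989) = 99978)
p(C) = 25/4 + 3*C²/8 (p(C) = ((C² + (C + C)*C) - 1*(-50))/8 = ((C² + (2*C)*C) + 50)/8 = ((C² + 2*C²) + 50)/8 = (3*C² + 50)/8 = (50 + 3*C²)/8 = 25/4 + 3*C²/8)
48233/F + p(150)/46211 = 48233/99978 + (25/4 + (3/8)*150²)/46211 = 48233*(1/99978) + (25/4 + (3/8)*22500)*(1/46211) = 48233/99978 + (25/4 + 16875/2)*(1/46211) = 48233/99978 + (33775/4)*(1/46211) = 48233/99978 + 33775/184844 = 6146168801/9240166716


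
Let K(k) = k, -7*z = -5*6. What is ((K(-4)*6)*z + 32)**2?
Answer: 246016/49 ≈ 5020.7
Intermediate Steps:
z = 30/7 (z = -(-5)*6/7 = -1/7*(-30) = 30/7 ≈ 4.2857)
((K(-4)*6)*z + 32)**2 = (-4*6*(30/7) + 32)**2 = (-24*30/7 + 32)**2 = (-720/7 + 32)**2 = (-496/7)**2 = 246016/49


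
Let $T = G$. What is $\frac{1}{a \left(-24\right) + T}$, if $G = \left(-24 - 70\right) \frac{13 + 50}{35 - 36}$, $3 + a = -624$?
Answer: $\frac{1}{20970} \approx 4.7687 \cdot 10^{-5}$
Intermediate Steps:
$a = -627$ ($a = -3 - 624 = -627$)
$G = 5922$ ($G = - 94 \frac{63}{-1} = - 94 \cdot 63 \left(-1\right) = \left(-94\right) \left(-63\right) = 5922$)
$T = 5922$
$\frac{1}{a \left(-24\right) + T} = \frac{1}{\left(-627\right) \left(-24\right) + 5922} = \frac{1}{15048 + 5922} = \frac{1}{20970}$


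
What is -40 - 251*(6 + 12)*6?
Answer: -27148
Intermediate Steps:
-40 - 251*(6 + 12)*6 = -40 - 4518*6 = -40 - 251*108 = -40 - 27108 = -27148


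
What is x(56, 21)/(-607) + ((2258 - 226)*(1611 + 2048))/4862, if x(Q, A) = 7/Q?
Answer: 18052391233/11804936 ≈ 1529.2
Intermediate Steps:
x(56, 21)/(-607) + ((2258 - 226)*(1611 + 2048))/4862 = (7/56)/(-607) + ((2258 - 226)*(1611 + 2048))/4862 = (7*(1/56))*(-1/607) + (2032*3659)*(1/4862) = (⅛)*(-1/607) + 7435088*(1/4862) = -1/4856 + 3717544/2431 = 18052391233/11804936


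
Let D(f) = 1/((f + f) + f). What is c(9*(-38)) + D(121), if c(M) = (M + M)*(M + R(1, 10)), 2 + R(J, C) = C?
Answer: 82929529/363 ≈ 2.2846e+5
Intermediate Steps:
R(J, C) = -2 + C
D(f) = 1/(3*f) (D(f) = 1/(2*f + f) = 1/(3*f))
c(M) = 2*M*(8 + M) (c(M) = (M + M)*(M + (-2 + 10)) = (2*M)*(M + 8) = (2*M)*(8 + M) = 2*M*(8 + M))
c(9*(-38)) + D(121) = 2*(9*(-38))*(8 + 9*(-38)) + (⅓)/121 = 2*(-342)*(8 - 342) + (⅓)*(1/121) = 2*(-342)*(-334) + 1/363 = 228456 + 1/363 = 82929529/363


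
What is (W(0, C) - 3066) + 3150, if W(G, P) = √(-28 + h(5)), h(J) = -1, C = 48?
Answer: 84 + I*√29 ≈ 84.0 + 5.3852*I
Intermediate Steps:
W(G, P) = I*√29 (W(G, P) = √(-28 - 1) = √(-29) = I*√29)
(W(0, C) - 3066) + 3150 = (I*√29 - 3066) + 3150 = (-3066 + I*√29) + 3150 = 84 + I*√29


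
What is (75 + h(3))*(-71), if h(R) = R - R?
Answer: -5325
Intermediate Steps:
h(R) = 0
(75 + h(3))*(-71) = (75 + 0)*(-71) = 75*(-71) = -5325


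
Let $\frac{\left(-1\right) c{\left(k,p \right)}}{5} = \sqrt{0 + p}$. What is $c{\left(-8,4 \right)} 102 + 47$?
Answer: $-973$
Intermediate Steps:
$c{\left(k,p \right)} = - 5 \sqrt{p}$ ($c{\left(k,p \right)} = - 5 \sqrt{0 + p} = - 5 \sqrt{p}$)
$c{\left(-8,4 \right)} 102 + 47 = - 5 \sqrt{4} \cdot 102 + 47 = \left(-5\right) 2 \cdot 102 + 47 = \left(-10\right) 102 + 47 = -1020 + 47 = -973$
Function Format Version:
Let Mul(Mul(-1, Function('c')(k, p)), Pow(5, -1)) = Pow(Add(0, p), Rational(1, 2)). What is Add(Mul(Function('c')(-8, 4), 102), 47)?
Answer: -973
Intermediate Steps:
Function('c')(k, p) = Mul(-5, Pow(p, Rational(1, 2))) (Function('c')(k, p) = Mul(-5, Pow(Add(0, p), Rational(1, 2))) = Mul(-5, Pow(p, Rational(1, 2))))
Add(Mul(Function('c')(-8, 4), 102), 47) = Add(Mul(Mul(-5, Pow(4, Rational(1, 2))), 102), 47) = Add(Mul(Mul(-5, 2), 102), 47) = Add(Mul(-10, 102), 47) = Add(-1020, 47) = -973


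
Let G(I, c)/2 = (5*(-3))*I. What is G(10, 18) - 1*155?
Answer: -455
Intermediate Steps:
G(I, c) = -30*I (G(I, c) = 2*((5*(-3))*I) = 2*(-15*I) = -30*I)
G(10, 18) - 1*155 = -30*10 - 1*155 = -300 - 155 = -455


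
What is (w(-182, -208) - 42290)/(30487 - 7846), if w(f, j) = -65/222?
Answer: -9388445/5026302 ≈ -1.8679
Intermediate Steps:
w(f, j) = -65/222 (w(f, j) = -65*1/222 = -65/222)
(w(-182, -208) - 42290)/(30487 - 7846) = (-65/222 - 42290)/(30487 - 7846) = -9388445/222/22641 = -9388445/222*1/22641 = -9388445/5026302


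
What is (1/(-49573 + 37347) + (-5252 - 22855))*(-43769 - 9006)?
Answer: 18135399557825/12226 ≈ 1.4833e+9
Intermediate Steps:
(1/(-49573 + 37347) + (-5252 - 22855))*(-43769 - 9006) = (1/(-12226) - 28107)*(-52775) = (-1/12226 - 28107)*(-52775) = -343636183/12226*(-52775) = 18135399557825/12226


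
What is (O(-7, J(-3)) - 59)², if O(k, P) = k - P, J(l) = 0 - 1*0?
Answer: 4356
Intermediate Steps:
J(l) = 0 (J(l) = 0 + 0 = 0)
(O(-7, J(-3)) - 59)² = ((-7 - 1*0) - 59)² = ((-7 + 0) - 59)² = (-7 - 59)² = (-66)² = 4356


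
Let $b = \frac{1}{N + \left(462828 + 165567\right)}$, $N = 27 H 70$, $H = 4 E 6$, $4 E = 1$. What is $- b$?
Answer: $- \frac{1}{639735} \approx -1.5631 \cdot 10^{-6}$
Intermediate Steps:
$E = \frac{1}{4}$ ($E = \frac{1}{4} \cdot 1 = \frac{1}{4} \approx 0.25$)
$H = 6$ ($H = 4 \cdot \frac{1}{4} \cdot 6 = 1 \cdot 6 = 6$)
$N = 11340$ ($N = 27 \cdot 6 \cdot 70 = 162 \cdot 70 = 11340$)
$b = \frac{1}{639735}$ ($b = \frac{1}{11340 + \left(462828 + 165567\right)} = \frac{1}{11340 + 628395} = \frac{1}{639735} \approx 1.5631 \cdot 10^{-6}$)
$- b = \left(-1\right) \frac{1}{639735} = - \frac{1}{639735}$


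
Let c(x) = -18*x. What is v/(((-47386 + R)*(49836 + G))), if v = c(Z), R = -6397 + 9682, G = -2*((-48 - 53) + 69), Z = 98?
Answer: 441/550159975 ≈ 8.0158e-7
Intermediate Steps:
G = 64 (G = -2*(-101 + 69) = -2*(-32) = 64)
R = 3285
v = -1764 (v = -18*98 = -1764)
v/(((-47386 + R)*(49836 + G))) = -1764*1/((-47386 + 3285)*(49836 + 64)) = -1764/((-44101*49900)) = -1764/(-2200639900) = -1764*(-1/2200639900) = 441/550159975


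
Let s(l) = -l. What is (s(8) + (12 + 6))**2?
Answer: 100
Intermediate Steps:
(s(8) + (12 + 6))**2 = (-1*8 + (12 + 6))**2 = (-8 + 18)**2 = 10**2 = 100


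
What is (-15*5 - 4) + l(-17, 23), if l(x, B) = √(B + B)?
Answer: -79 + √46 ≈ -72.218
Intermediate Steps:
l(x, B) = √2*√B (l(x, B) = √(2*B) = √2*√B)
(-15*5 - 4) + l(-17, 23) = (-15*5 - 4) + √2*√23 = (-5*15 - 4) + √46 = (-75 - 4) + √46 = -79 + √46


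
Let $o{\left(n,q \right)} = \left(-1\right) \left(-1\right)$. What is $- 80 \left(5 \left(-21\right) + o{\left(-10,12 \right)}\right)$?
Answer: $8320$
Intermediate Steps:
$o{\left(n,q \right)} = 1$
$- 80 \left(5 \left(-21\right) + o{\left(-10,12 \right)}\right) = - 80 \left(5 \left(-21\right) + 1\right) = - 80 \left(-105 + 1\right) = \left(-80\right) \left(-104\right) = 8320$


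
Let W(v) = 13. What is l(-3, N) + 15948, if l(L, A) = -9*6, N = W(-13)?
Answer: 15894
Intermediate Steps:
N = 13
l(L, A) = -54
l(-3, N) + 15948 = -54 + 15948 = 15894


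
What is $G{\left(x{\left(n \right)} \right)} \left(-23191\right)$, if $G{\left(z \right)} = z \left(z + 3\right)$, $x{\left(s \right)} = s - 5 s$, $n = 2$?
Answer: $-927640$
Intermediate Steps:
$x{\left(s \right)} = - 4 s$
$G{\left(z \right)} = z \left(3 + z\right)$
$G{\left(x{\left(n \right)} \right)} \left(-23191\right) = \left(-4\right) 2 \left(3 - 8\right) \left(-23191\right) = - 8 \left(3 - 8\right) \left(-23191\right) = \left(-8\right) \left(-5\right) \left(-23191\right) = 40 \left(-23191\right) = -927640$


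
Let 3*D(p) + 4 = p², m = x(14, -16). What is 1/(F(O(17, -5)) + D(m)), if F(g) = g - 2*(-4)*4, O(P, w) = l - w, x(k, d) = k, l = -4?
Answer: 1/97 ≈ 0.010309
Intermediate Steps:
O(P, w) = -4 - w
F(g) = 32 + g (F(g) = g - (-8)*4 = g - 1*(-32) = g + 32 = 32 + g)
m = 14
D(p) = -4/3 + p²/3
1/(F(O(17, -5)) + D(m)) = 1/((32 + (-4 - 1*(-5))) + (-4/3 + (⅓)*14²)) = 1/((32 + (-4 + 5)) + (-4/3 + (⅓)*196)) = 1/((32 + 1) + (-4/3 + 196/3)) = 1/(33 + 64) = 1/97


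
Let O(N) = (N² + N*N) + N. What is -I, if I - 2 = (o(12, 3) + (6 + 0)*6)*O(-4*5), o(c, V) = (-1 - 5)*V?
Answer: -14042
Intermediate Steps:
o(c, V) = -6*V
O(N) = N + 2*N² (O(N) = (N² + N²) + N = 2*N² + N = N + 2*N²)
I = 14042 (I = 2 + (-6*3 + (6 + 0)*6)*((-4*5)*(1 + 2*(-4*5))) = 2 + (-18 + 6*6)*(-20*(1 + 2*(-20))) = 2 + (-18 + 36)*(-20*(1 - 40)) = 2 + 18*(-20*(-39)) = 2 + 18*780 = 2 + 14040 = 14042)
-I = -1*14042 = -14042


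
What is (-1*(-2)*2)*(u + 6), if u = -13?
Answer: -28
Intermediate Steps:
(-1*(-2)*2)*(u + 6) = (-1*(-2)*2)*(-13 + 6) = (2*2)*(-7) = 4*(-7) = -28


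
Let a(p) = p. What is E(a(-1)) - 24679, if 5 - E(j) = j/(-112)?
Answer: -2763489/112 ≈ -24674.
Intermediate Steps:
E(j) = 5 + j/112 (E(j) = 5 - j/(-112) = 5 - j*(-1)/112 = 5 - (-1)*j/112 = 5 + j/112)
E(a(-1)) - 24679 = (5 + (1/112)*(-1)) - 24679 = (5 - 1/112) - 24679 = 559/112 - 24679 = -2763489/112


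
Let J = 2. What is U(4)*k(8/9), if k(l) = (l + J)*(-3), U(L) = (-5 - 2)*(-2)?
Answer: -364/3 ≈ -121.33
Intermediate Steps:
U(L) = 14 (U(L) = -7*(-2) = 14)
k(l) = -6 - 3*l (k(l) = (l + 2)*(-3) = (2 + l)*(-3) = -6 - 3*l)
U(4)*k(8/9) = 14*(-6 - 24/9) = 14*(-6 - 3*8/9) = 14*(-6 - 8/3) = 14*(-26/3) = -364/3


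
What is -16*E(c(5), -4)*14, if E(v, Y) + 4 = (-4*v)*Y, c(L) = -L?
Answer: 18816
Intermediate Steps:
E(v, Y) = -4 - 4*Y*v (E(v, Y) = -4 + (-4*v)*Y = -4 - 4*Y*v)
-16*E(c(5), -4)*14 = -16*(-4 - 4*(-4)*(-1*5))*14 = -16*(-4 - 4*(-4)*(-5))*14 = -16*(-4 - 80)*14 = -16*(-84)*14 = 1344*14 = 18816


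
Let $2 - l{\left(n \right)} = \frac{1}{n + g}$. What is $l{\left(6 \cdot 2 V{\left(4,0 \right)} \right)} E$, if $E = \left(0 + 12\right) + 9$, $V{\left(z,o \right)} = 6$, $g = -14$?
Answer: $\frac{2415}{58} \approx 41.638$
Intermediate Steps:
$l{\left(n \right)} = 2 - \frac{1}{-14 + n}$ ($l{\left(n \right)} = 2 - \frac{1}{n - 14} = 2 - \frac{1}{-14 + n}$)
$E = 21$ ($E = 12 + 9 = 21$)
$l{\left(6 \cdot 2 V{\left(4,0 \right)} \right)} E = \frac{-29 + 2 \cdot 6 \cdot 2 \cdot 6}{-14 + 6 \cdot 2 \cdot 6} \cdot 21 = \frac{-29 + 2 \cdot 12 \cdot 6}{-14 + 12 \cdot 6} \cdot 21 = \frac{-29 + 2 \cdot 72}{-14 + 72} \cdot 21 = \frac{-29 + 144}{58} \cdot 21 = \frac{1}{58} \cdot 115 \cdot 21 = \frac{115}{58} \cdot 21 = \frac{2415}{58}$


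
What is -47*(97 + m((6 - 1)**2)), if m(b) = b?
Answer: -5734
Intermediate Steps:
-47*(97 + m((6 - 1)**2)) = -47*(97 + (6 - 1)**2) = -47*(97 + 5**2) = -47*(97 + 25) = -47*122 = -5734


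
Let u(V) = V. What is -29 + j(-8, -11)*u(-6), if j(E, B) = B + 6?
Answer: 1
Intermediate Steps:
j(E, B) = 6 + B
-29 + j(-8, -11)*u(-6) = -29 + (6 - 11)*(-6) = -29 - 5*(-6) = -29 + 30 = 1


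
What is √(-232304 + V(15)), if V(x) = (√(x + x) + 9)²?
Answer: √(-232304 + (9 + √30)²) ≈ 481.76*I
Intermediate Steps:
V(x) = (9 + √2*√x)² (V(x) = (√(2*x) + 9)² = (√2*√x + 9)² = (9 + √2*√x)²)
√(-232304 + V(15)) = √(-232304 + (9 + √2*√15)²) = √(-232304 + (9 + √30)²)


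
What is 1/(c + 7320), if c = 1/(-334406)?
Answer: 334406/2447851919 ≈ 0.00013661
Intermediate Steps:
c = -1/334406 ≈ -2.9904e-6
1/(c + 7320) = 1/(-1/334406 + 7320) = 1/(2447851919/334406) = 334406/2447851919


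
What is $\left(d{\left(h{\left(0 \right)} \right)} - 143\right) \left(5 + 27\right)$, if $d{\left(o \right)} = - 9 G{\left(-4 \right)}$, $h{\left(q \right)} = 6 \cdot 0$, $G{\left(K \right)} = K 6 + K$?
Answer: $3488$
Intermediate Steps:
$G{\left(K \right)} = 7 K$ ($G{\left(K \right)} = 6 K + K = 7 K$)
$h{\left(q \right)} = 0$
$d{\left(o \right)} = 252$ ($d{\left(o \right)} = - 9 \cdot 7 \left(-4\right) = \left(-9\right) \left(-28\right) = 252$)
$\left(d{\left(h{\left(0 \right)} \right)} - 143\right) \left(5 + 27\right) = \left(252 - 143\right) \left(5 + 27\right) = 109 \cdot 32 = 3488$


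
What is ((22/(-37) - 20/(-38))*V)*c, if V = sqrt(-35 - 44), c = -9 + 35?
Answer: -1248*I*sqrt(79)/703 ≈ -15.779*I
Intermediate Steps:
c = 26
V = I*sqrt(79) (V = sqrt(-79) = I*sqrt(79) ≈ 8.8882*I)
((22/(-37) - 20/(-38))*V)*c = ((22/(-37) - 20/(-38))*(I*sqrt(79)))*26 = ((22*(-1/37) - 20*(-1/38))*(I*sqrt(79)))*26 = ((-22/37 + 10/19)*(I*sqrt(79)))*26 = -48*I*sqrt(79)/703*26 = -1248*I*sqrt(79)/703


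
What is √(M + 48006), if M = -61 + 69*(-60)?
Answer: √43805 ≈ 209.30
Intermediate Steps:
M = -4201 (M = -61 - 4140 = -4201)
√(M + 48006) = √(-4201 + 48006) = √43805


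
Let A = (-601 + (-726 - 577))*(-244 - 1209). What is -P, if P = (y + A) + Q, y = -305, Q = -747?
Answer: -2765460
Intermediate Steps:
A = 2766512 (A = (-601 - 1303)*(-1453) = -1904*(-1453) = 2766512)
P = 2765460 (P = (-305 + 2766512) - 747 = 2766207 - 747 = 2765460)
-P = -1*2765460 = -2765460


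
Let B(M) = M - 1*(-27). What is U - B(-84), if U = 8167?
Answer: 8224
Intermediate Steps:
B(M) = 27 + M (B(M) = M + 27 = 27 + M)
U - B(-84) = 8167 - (27 - 84) = 8167 - 1*(-57) = 8167 + 57 = 8224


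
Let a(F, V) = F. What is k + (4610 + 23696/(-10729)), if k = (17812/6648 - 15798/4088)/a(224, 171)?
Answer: 18809683615379897/4082152066944 ≈ 4607.8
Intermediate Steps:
k = -2013103/380478336 (k = (17812/6648 - 15798/4088)/224 = (17812*(1/6648) - 15798*1/4088)*(1/224) = (4453/1662 - 7899/2044)*(1/224) = -2013103/1698564*1/224 = -2013103/380478336 ≈ -0.0052910)
k + (4610 + 23696/(-10729)) = -2013103/380478336 + (4610 + 23696/(-10729)) = -2013103/380478336 + (4610 + 23696*(-1/10729)) = -2013103/380478336 + (4610 - 23696/10729) = -2013103/380478336 + 49436994/10729 = 18809683615379897/4082152066944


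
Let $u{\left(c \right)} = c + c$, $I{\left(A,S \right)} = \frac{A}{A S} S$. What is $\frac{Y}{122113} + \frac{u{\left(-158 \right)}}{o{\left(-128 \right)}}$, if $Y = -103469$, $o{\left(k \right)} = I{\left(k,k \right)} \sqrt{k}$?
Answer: $- \frac{103469}{122113} + \frac{79 i \sqrt{2}}{4} \approx -0.84732 + 27.931 i$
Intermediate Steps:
$I{\left(A,S \right)} = 1$ ($I{\left(A,S \right)} = A \frac{1}{A S} S = \frac{S}{S} = 1$)
$o{\left(k \right)} = \sqrt{k}$ ($o{\left(k \right)} = 1 \sqrt{k} = \sqrt{k}$)
$u{\left(c \right)} = 2 c$
$\frac{Y}{122113} + \frac{u{\left(-158 \right)}}{o{\left(-128 \right)}} = - \frac{103469}{122113} + \frac{2 \left(-158\right)}{\sqrt{-128}} = \left(-103469\right) \frac{1}{122113} - \frac{316}{8 i \sqrt{2}} = - \frac{103469}{122113} - 316 \left(- \frac{i \sqrt{2}}{16}\right) = - \frac{103469}{122113} + \frac{79 i \sqrt{2}}{4}$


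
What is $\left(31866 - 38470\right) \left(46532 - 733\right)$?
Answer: $-302456596$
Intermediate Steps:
$\left(31866 - 38470\right) \left(46532 - 733\right) = \left(-6604\right) 45799 = -302456596$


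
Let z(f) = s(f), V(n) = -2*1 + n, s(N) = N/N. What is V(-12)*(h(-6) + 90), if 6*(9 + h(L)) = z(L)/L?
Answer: -20405/18 ≈ -1133.6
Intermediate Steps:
s(N) = 1
V(n) = -2 + n
z(f) = 1
h(L) = -9 + 1/(6*L) (h(L) = -9 + (1/L)/6 = -9 + 1/(6*L))
V(-12)*(h(-6) + 90) = (-2 - 12)*((-9 + (⅙)/(-6)) + 90) = -14*((-9 + (⅙)*(-⅙)) + 90) = -14*((-9 - 1/36) + 90) = -14*(-325/36 + 90) = -14*2915/36 = -20405/18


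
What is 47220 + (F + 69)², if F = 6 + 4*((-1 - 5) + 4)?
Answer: 51709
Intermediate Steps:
F = -2 (F = 6 + 4*(-6 + 4) = 6 + 4*(-2) = 6 - 8 = -2)
47220 + (F + 69)² = 47220 + (-2 + 69)² = 47220 + 67² = 47220 + 4489 = 51709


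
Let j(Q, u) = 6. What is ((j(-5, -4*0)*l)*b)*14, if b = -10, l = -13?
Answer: 10920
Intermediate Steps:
((j(-5, -4*0)*l)*b)*14 = ((6*(-13))*(-10))*14 = -78*(-10)*14 = 780*14 = 10920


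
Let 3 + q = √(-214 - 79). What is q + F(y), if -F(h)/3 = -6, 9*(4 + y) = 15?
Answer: 15 + I*√293 ≈ 15.0 + 17.117*I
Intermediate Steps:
y = -7/3 (y = -4 + (⅑)*15 = -4 + 5/3 = -7/3 ≈ -2.3333)
F(h) = 18 (F(h) = -3*(-6) = 18)
q = -3 + I*√293 (q = -3 + √(-214 - 79) = -3 + √(-293) = -3 + I*√293 ≈ -3.0 + 17.117*I)
q + F(y) = (-3 + I*√293) + 18 = 15 + I*√293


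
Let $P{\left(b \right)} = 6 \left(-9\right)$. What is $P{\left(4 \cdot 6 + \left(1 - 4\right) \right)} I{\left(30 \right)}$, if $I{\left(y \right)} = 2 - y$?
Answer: $1512$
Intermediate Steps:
$P{\left(b \right)} = -54$
$P{\left(4 \cdot 6 + \left(1 - 4\right) \right)} I{\left(30 \right)} = - 54 \left(2 - 30\right) = \left(-54\right) \left(-28\right) = 1512$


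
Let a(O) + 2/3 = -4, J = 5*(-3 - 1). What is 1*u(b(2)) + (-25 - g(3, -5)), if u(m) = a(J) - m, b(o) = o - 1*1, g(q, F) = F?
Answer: -77/3 ≈ -25.667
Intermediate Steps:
b(o) = -1 + o (b(o) = o - 1 = -1 + o)
J = -20 (J = 5*(-4) = -20)
a(O) = -14/3 (a(O) = -2/3 - 4 = -14/3)
u(m) = -14/3 - m
1*u(b(2)) + (-25 - g(3, -5)) = 1*(-14/3 - (-1 + 2)) + (-25 - 1*(-5)) = 1*(-14/3 - 1*1) + (-25 + 5) = 1*(-14/3 - 1) - 20 = 1*(-17/3) - 20 = -17/3 - 20 = -77/3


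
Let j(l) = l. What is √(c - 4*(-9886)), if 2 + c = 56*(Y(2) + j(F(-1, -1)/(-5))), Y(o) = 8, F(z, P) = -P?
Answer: √999470/5 ≈ 199.95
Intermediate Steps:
c = 2174/5 (c = -2 + 56*(8 - 1*(-1)/(-5)) = -2 + 56*(8 + 1*(-⅕)) = -2 + 56*(8 - ⅕) = -2 + 56*(39/5) = -2 + 2184/5 = 2174/5 ≈ 434.80)
√(c - 4*(-9886)) = √(2174/5 - 4*(-9886)) = √(2174/5 + 39544) = √(199894/5) = √999470/5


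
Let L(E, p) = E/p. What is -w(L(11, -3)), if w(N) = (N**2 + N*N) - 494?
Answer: 4204/9 ≈ 467.11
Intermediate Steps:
w(N) = -494 + 2*N**2 (w(N) = (N**2 + N**2) - 494 = 2*N**2 - 494 = -494 + 2*N**2)
-w(L(11, -3)) = -(-494 + 2*(11/(-3))**2) = -(-494 + 2*(11*(-1/3))**2) = -(-494 + 2*(-11/3)**2) = -(-494 + 2*(121/9)) = -(-494 + 242/9) = -1*(-4204/9) = 4204/9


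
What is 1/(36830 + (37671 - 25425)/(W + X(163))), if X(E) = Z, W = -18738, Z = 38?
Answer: 9350/344354377 ≈ 2.7152e-5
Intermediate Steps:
X(E) = 38
1/(36830 + (37671 - 25425)/(W + X(163))) = 1/(36830 + (37671 - 25425)/(-18738 + 38)) = 1/(36830 + 12246/(-18700)) = 1/(36830 + 12246*(-1/18700)) = 1/(36830 - 6123/9350) = 1/(344354377/9350) = 9350/344354377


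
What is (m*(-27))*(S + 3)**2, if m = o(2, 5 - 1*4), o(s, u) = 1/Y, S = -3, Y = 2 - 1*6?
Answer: 0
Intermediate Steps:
Y = -4 (Y = 2 - 6 = -4)
o(s, u) = -1/4 (o(s, u) = 1/(-4) = -1/4)
m = -1/4 ≈ -0.25000
(m*(-27))*(S + 3)**2 = (-1/4*(-27))*(-3 + 3)**2 = (27/4)*0**2 = (27/4)*0 = 0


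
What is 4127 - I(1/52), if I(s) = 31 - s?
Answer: 212993/52 ≈ 4096.0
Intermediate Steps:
4127 - I(1/52) = 4127 - (31 - 1/52) = 4127 - 1*1611/52 = 4127 - 1611/52 = 212993/52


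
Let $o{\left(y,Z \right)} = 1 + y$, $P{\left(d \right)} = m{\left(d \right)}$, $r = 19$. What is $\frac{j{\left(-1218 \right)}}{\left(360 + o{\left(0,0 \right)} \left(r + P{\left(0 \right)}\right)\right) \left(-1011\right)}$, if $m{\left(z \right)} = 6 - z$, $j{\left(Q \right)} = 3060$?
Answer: $- \frac{204}{25949} \approx -0.0078616$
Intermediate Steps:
$P{\left(d \right)} = 6 - d$
$\frac{j{\left(-1218 \right)}}{\left(360 + o{\left(0,0 \right)} \left(r + P{\left(0 \right)}\right)\right) \left(-1011\right)} = \frac{3060}{\left(360 + \left(1 + 0\right) \left(19 + \left(6 - 0\right)\right)\right) \left(-1011\right)} = \frac{3060}{\left(360 + 1 \left(19 + \left(6 + 0\right)\right)\right) \left(-1011\right)} = \frac{3060}{\left(360 + 1 \left(19 + 6\right)\right) \left(-1011\right)} = \frac{3060}{\left(360 + 1 \cdot 25\right) \left(-1011\right)} = \frac{3060}{\left(360 + 25\right) \left(-1011\right)} = \frac{3060}{385 \left(-1011\right)} = \frac{3060}{-389235} = 3060 \left(- \frac{1}{389235}\right) = - \frac{204}{25949}$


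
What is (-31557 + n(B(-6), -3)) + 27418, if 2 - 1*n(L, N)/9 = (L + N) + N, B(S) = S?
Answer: -4013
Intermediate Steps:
n(L, N) = 18 - 18*N - 9*L (n(L, N) = 18 - 9*((L + N) + N) = 18 - 9*(L + 2*N) = 18 + (-18*N - 9*L) = 18 - 18*N - 9*L)
(-31557 + n(B(-6), -3)) + 27418 = (-31557 + (18 - 18*(-3) - 9*(-6))) + 27418 = (-31557 + (18 + 54 + 54)) + 27418 = (-31557 + 126) + 27418 = -31431 + 27418 = -4013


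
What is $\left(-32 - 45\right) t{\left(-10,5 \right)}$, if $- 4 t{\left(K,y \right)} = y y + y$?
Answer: $\frac{1155}{2} \approx 577.5$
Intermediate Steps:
$t{\left(K,y \right)} = - \frac{y}{4} - \frac{y^{2}}{4}$ ($t{\left(K,y \right)} = - \frac{y y + y}{4} = - \frac{y^{2} + y}{4} = - \frac{y + y^{2}}{4} = - \frac{y}{4} - \frac{y^{2}}{4}$)
$\left(-32 - 45\right) t{\left(-10,5 \right)} = \left(-32 - 45\right) \left(\left(- \frac{1}{4}\right) 5 \left(1 + 5\right)\right) = - 77 \left(\left(- \frac{1}{4}\right) 5 \cdot 6\right) = \left(-77\right) \left(- \frac{15}{2}\right) = \frac{1155}{2}$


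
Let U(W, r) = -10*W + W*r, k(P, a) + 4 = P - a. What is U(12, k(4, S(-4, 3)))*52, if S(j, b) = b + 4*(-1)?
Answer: -5616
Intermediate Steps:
S(j, b) = -4 + b (S(j, b) = b - 4 = -4 + b)
k(P, a) = -4 + P - a (k(P, a) = -4 + (P - a) = -4 + P - a)
U(12, k(4, S(-4, 3)))*52 = (12*(-10 + (-4 + 4 - (-4 + 3))))*52 = (12*(-10 + (-4 + 4 - 1*(-1))))*52 = (12*(-10 + (-4 + 4 + 1)))*52 = (12*(-10 + 1))*52 = (12*(-9))*52 = -108*52 = -5616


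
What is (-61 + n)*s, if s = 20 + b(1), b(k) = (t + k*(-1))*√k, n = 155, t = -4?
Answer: 1410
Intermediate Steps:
b(k) = √k*(-4 - k) (b(k) = (-4 + k*(-1))*√k = (-4 - k)*√k = √k*(-4 - k))
s = 15 (s = 20 + √1*(-4 - 1*1) = 20 + 1*(-4 - 1) = 20 + 1*(-5) = 20 - 5 = 15)
(-61 + n)*s = (-61 + 155)*15 = 94*15 = 1410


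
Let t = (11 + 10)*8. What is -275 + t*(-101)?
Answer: -17243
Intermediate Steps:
t = 168 (t = 21*8 = 168)
-275 + t*(-101) = -275 + 168*(-101) = -275 - 16968 = -17243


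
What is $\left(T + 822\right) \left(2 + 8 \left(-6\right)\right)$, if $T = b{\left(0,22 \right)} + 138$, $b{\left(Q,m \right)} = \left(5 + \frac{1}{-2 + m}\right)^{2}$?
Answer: $- \frac{9066623}{200} \approx -45333.0$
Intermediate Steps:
$T = \frac{65401}{400}$ ($T = \frac{\left(-9 + 5 \cdot 22\right)^{2}}{\left(-2 + 22\right)^{2}} + 138 = \frac{\left(-9 + 110\right)^{2}}{400} + 138 = 101^{2} \cdot \frac{1}{400} + 138 = 10201 \cdot \frac{1}{400} + 138 = \frac{10201}{400} + 138 = \frac{65401}{400} \approx 163.5$)
$\left(T + 822\right) \left(2 + 8 \left(-6\right)\right) = \left(\frac{65401}{400} + 822\right) \left(2 + 8 \left(-6\right)\right) = \frac{394201 \left(2 - 48\right)}{400} = \frac{394201}{400} \left(-46\right) = - \frac{9066623}{200}$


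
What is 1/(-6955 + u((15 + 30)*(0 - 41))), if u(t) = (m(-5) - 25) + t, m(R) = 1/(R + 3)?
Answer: -2/17651 ≈ -0.00011331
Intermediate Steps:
m(R) = 1/(3 + R)
u(t) = -51/2 + t (u(t) = (1/(3 - 5) - 25) + t = (1/(-2) - 25) + t = (-½ - 25) + t = -51/2 + t)
1/(-6955 + u((15 + 30)*(0 - 41))) = 1/(-6955 + (-51/2 + (15 + 30)*(0 - 41))) = 1/(-6955 + (-51/2 + 45*(-41))) = 1/(-6955 + (-51/2 - 1845)) = 1/(-6955 - 3741/2) = 1/(-17651/2) = -2/17651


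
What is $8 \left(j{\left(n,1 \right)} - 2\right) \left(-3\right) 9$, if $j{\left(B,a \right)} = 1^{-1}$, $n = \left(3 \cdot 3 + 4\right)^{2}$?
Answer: $216$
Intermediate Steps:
$n = 169$ ($n = \left(9 + 4\right)^{2} = 13^{2} = 169$)
$j{\left(B,a \right)} = 1$
$8 \left(j{\left(n,1 \right)} - 2\right) \left(-3\right) 9 = 8 \left(1 - 2\right) \left(-3\right) 9 = 8 \left(\left(-1\right) \left(-3\right)\right) 9 = 8 \cdot 3 \cdot 9 = 24 \cdot 9 = 216$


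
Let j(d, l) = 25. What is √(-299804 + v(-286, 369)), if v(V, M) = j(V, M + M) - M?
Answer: 2*I*√75037 ≈ 547.86*I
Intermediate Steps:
v(V, M) = 25 - M
√(-299804 + v(-286, 369)) = √(-299804 + (25 - 1*369)) = √(-299804 + (25 - 369)) = √(-299804 - 344) = √(-300148) = 2*I*√75037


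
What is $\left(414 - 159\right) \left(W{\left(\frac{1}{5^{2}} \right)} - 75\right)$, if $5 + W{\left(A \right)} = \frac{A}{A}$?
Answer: $-20145$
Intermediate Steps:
$W{\left(A \right)} = -4$ ($W{\left(A \right)} = -5 + \frac{A}{A} = -5 + 1 = -4$)
$\left(414 - 159\right) \left(W{\left(\frac{1}{5^{2}} \right)} - 75\right) = \left(414 - 159\right) \left(-4 - 75\right) = 255 \left(-79\right) = -20145$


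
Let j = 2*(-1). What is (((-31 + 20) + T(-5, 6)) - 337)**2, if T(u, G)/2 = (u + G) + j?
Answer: 122500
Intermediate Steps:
j = -2
T(u, G) = -4 + 2*G + 2*u (T(u, G) = 2*((u + G) - 2) = 2*((G + u) - 2) = 2*(-2 + G + u) = -4 + 2*G + 2*u)
(((-31 + 20) + T(-5, 6)) - 337)**2 = (((-31 + 20) + (-4 + 2*6 + 2*(-5))) - 337)**2 = ((-11 + (-4 + 12 - 10)) - 337)**2 = ((-11 - 2) - 337)**2 = (-13 - 337)**2 = (-350)**2 = 122500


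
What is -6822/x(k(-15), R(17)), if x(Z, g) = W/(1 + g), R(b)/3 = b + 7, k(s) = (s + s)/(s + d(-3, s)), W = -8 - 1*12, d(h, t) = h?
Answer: 249003/10 ≈ 24900.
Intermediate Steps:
W = -20 (W = -8 - 12 = -20)
k(s) = 2*s/(-3 + s) (k(s) = (s + s)/(s - 3) = (2*s)/(-3 + s) = 2*s/(-3 + s))
R(b) = 21 + 3*b (R(b) = 3*(b + 7) = 3*(7 + b) = 21 + 3*b)
x(Z, g) = -20/(1 + g)
-6822/x(k(-15), R(17)) = -6822/((-20/(1 + (21 + 3*17)))) = -6822/((-20/(1 + (21 + 51)))) = -6822/((-20/(1 + 72))) = -6822/((-20/73)) = -6822/((-20*1/73)) = -6822/(-20/73) = -6822*(-73/20) = 249003/10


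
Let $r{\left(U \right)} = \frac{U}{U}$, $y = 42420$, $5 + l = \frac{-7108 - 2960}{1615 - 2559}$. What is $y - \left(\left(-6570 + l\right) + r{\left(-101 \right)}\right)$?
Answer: $\frac{11560067}{236} \approx 48983.0$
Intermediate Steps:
$l = \frac{1337}{236}$ ($l = -5 + \frac{-7108 - 2960}{1615 - 2559} = -5 - \frac{10068}{-944} = -5 - - \frac{2517}{236} = -5 + \frac{2517}{236} = \frac{1337}{236} \approx 5.6653$)
$r{\left(U \right)} = 1$
$y - \left(\left(-6570 + l\right) + r{\left(-101 \right)}\right) = 42420 - \left(\left(-6570 + \frac{1337}{236}\right) + 1\right) = 42420 - \left(- \frac{1549183}{236} + 1\right) = 42420 - - \frac{1548947}{236} = 42420 + \frac{1548947}{236} = \frac{11560067}{236}$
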